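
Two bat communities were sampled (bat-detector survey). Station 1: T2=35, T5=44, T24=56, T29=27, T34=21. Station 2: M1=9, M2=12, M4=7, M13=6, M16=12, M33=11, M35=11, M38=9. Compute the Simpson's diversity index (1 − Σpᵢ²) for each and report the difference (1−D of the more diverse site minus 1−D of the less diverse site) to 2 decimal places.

0.09

Station 1: N=183, proportions 0.1913, 0.2404, 0.306, 0.1475, 0.1148, giving 1−D = 0.7770 (working shown to 4 dp, full precision carried).
Station 2: N=77, proportions 0.1169, 0.1558, 0.0909, 0.0779, 0.1558, 0.1429, 0.1429, 0.1169, giving 1−D = 0.8689.
Difference = |0.7770 − 0.8689| = 0.0919, i.e. 0.09 to 2 decimal places.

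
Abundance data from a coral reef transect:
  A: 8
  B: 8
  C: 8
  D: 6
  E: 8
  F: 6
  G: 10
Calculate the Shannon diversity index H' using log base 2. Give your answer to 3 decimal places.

2.788

Total N = 8+8+8+6+8+6+10 = 54, so the proportions are 0.148148, 0.148148, 0.148148, 0.111111, 0.148148, 0.111111, 0.185185 (working shown to 6 dp, full precision carried).
Each pᵢ log₂ pᵢ term: 0.148148×(-2.754888)=-0.408131, 0.148148×(-2.754888)=-0.408131, 0.148148×(-2.754888)=-0.408131, 0.111111×(-3.169925)=-0.352214, 0.148148×(-2.754888)=-0.408131, 0.111111×(-3.169925)=-0.352214, 0.185185×(-2.432959)=-0.450548.
Sum = -2.787502, so H' = 2.788.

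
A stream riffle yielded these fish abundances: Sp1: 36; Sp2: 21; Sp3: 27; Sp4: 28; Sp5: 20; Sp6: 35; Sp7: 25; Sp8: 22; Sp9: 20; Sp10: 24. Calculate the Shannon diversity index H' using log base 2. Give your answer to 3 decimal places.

Total N = 36+21+27+28+20+35+25+22+20+24 = 258, so the proportions are 0.13953, 0.0814, 0.10465, 0.10853, 0.07752, 0.13566, 0.0969, 0.08527, 0.07752, 0.09302 (working shown to 5 dp, full precision carried).
Each pᵢ log₂ pᵢ term: 0.13953×(-2.84130)=-0.39646, 0.0814×(-3.61891)=-0.29456, 0.10465×(-3.25634)=-0.34078, 0.10853×(-3.20387)=-0.34771, 0.07752×(-3.68930)=-0.28599, 0.13566×(-2.88194)=-0.39096, 0.0969×(-3.36737)=-0.32630, 0.08527×(-3.55180)=-0.30287, 0.07752×(-3.68930)=-0.28599, 0.09302×(-3.42626)=-0.31872.
Sum = -3.29034, so H' = 3.290.

3.290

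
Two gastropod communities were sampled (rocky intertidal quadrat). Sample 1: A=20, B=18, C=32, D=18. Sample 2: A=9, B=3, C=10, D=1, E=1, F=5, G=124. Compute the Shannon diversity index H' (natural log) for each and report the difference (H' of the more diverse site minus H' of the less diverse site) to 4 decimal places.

0.5839

Sample 1: N=88, proportions 0.227273, 0.204545, 0.363636, 0.204545, giving H' = 1.353796 (working shown to 6 dp, full precision carried).
Sample 2: N=153, proportions 0.058824, 0.019608, 0.065359, 0.006536, 0.006536, 0.03268, 0.810458, giving H' = 0.769923.
Difference = |1.353796 − 0.769923| = 0.583873, i.e. 0.5839 to 4 decimal places.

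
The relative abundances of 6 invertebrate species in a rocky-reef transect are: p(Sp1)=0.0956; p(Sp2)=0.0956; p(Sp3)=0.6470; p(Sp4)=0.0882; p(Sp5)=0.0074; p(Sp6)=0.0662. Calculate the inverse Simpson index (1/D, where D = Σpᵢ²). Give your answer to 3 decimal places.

D = 0.0956² + 0.0956² + 0.647² + 0.0882² + 0.0074² + 0.0662² = 0.009139 + 0.009139 + 0.418609 + 0.007779 + 0.000055 + 0.004382 = 0.449104 (working shown to 6 dp, full precision carried).
So 1/D = 2.22665, i.e. 2.227 to 3 decimal places.

2.227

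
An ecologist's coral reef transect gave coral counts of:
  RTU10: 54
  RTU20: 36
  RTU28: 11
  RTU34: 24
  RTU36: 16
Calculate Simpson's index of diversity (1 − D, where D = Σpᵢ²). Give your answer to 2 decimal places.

Total N = 54+36+11+24+16 = 141, so the proportions are 0.383, 0.2553, 0.078, 0.1702, 0.1135 (working shown to 4 dp, full precision carried).
D = 0.383² + 0.2553² + 0.078² + 0.1702² + 0.1135² = 0.1467 + 0.0652 + 0.0061 + 0.0290 + 0.0129 = 0.2598.
So 1 − D = 0.7402, i.e. 0.74 to 2 decimal places.

0.74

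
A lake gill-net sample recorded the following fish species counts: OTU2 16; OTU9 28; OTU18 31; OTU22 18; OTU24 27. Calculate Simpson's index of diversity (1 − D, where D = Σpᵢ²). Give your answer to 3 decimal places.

Total N = 16+28+31+18+27 = 120, so the proportions are 0.13333, 0.23333, 0.25833, 0.15, 0.225 (working shown to 5 dp, full precision carried).
D = 0.13333² + 0.23333² + 0.25833² + 0.15² + 0.225² = 0.01778 + 0.05444 + 0.06674 + 0.02250 + 0.05063 = 0.21208.
So 1 − D = 0.78792, i.e. 0.788 to 3 decimal places.

0.788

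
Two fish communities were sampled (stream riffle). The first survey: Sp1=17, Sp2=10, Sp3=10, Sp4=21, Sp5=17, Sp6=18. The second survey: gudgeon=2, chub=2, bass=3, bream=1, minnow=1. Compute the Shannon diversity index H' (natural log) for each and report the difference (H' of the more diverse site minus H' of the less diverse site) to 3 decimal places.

0.232

The first survey: N=93, proportions 0.182796, 0.107527, 0.107527, 0.225806, 0.182796, 0.193548, giving H' = 1.754722 (working shown to 6 dp, full precision carried).
The second survey: N=9, proportions 0.222222, 0.222222, 0.333333, 0.111111, 0.111111, giving H' = 1.522955.
Difference = |1.754722 − 1.522955| = 0.231767, i.e. 0.232 to 3 decimal places.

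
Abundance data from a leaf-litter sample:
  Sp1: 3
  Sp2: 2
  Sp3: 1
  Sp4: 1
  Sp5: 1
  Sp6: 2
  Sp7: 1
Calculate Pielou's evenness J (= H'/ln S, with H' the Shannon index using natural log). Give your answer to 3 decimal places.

0.949

Total N = 3+2+1+1+1+2+1 = 11, so the proportions are 0.27273, 0.18182, 0.09091, 0.09091, 0.09091, 0.18182, 0.09091 (working shown to 5 dp, full precision carried).
H' = −Σ pᵢ ln pᵢ = −((-0.35435) + (-0.30995) + (-0.21799) + (-0.21799) + (-0.21799) + (-0.30995) + (-0.21799)) = 1.84622.
With S = 7 species, ln S = 1.94591, so J = 1.84622/1.94591 = 0.94877, i.e. 0.949 to 3 decimal places.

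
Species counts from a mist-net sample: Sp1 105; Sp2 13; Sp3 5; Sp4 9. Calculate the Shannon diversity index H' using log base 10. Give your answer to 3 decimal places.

Total N = 105+13+5+9 = 132, so the proportions are 0.79545, 0.09848, 0.03788, 0.06818 (working shown to 5 dp, full precision carried).
Each pᵢ log₁₀ pᵢ term: 0.79545×(-0.09938)=-0.07906, 0.09848×(-1.00663)=-0.09914, 0.03788×(-1.42160)=-0.05385, 0.06818×(-1.16633)=-0.07952.
Sum = -0.31157, so H' = 0.312.

0.312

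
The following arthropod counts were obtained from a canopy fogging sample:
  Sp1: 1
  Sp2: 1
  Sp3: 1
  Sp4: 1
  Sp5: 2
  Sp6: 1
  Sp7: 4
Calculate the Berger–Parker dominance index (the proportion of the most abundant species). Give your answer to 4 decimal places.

0.3636

Total N = 1+1+1+1+2+1+4 = 11, so the proportions are 0.090909, 0.090909, 0.090909, 0.090909, 0.181818, 0.090909, 0.363636 (working shown to 6 dp, full precision carried).
The largest proportion is 0.363636, i.e. d = 0.3636 to 4 decimal places.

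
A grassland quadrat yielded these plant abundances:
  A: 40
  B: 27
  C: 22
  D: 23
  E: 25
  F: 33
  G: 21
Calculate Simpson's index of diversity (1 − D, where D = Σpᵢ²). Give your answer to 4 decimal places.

0.8493

Total N = 40+27+22+23+25+33+21 = 191, so the proportions are 0.209424, 0.141361, 0.115183, 0.120419, 0.13089, 0.172775, 0.109948 (working shown to 6 dp, full precision carried).
D = 0.209424² + 0.141361² + 0.115183² + 0.120419² + 0.13089² + 0.172775² + 0.109948² = 0.043858 + 0.019983 + 0.013267 + 0.014501 + 0.017132 + 0.029851 + 0.012088 = 0.150681.
So 1 − D = 0.849319, i.e. 0.8493 to 4 decimal places.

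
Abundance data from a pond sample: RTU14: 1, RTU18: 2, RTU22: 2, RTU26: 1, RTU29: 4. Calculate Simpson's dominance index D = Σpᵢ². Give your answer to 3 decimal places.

0.260

Total N = 1+2+2+1+4 = 10, so the proportions are 0.1, 0.2, 0.2, 0.1, 0.4 (working shown to 5 dp, full precision carried).
D = 0.1² + 0.2² + 0.2² + 0.1² + 0.4² = 0.01000 + 0.04000 + 0.04000 + 0.01000 + 0.16000 = 0.26000.
To 3 decimal places, D = 0.260.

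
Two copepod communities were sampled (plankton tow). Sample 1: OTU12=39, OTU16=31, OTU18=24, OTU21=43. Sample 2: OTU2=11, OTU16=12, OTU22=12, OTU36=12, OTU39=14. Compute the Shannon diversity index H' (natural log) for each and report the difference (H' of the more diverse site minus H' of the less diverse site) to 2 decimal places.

Sample 1: N=137, proportions 0.2847, 0.2263, 0.1752, 0.3139, giving H' = 1.3628 (working shown to 4 dp, full precision carried).
Sample 2: N=61, proportions 0.1803, 0.1967, 0.1967, 0.1967, 0.2295, giving H' = 1.6063.
Difference = |1.3628 − 1.6063| = 0.2435, i.e. 0.24 to 2 decimal places.

0.24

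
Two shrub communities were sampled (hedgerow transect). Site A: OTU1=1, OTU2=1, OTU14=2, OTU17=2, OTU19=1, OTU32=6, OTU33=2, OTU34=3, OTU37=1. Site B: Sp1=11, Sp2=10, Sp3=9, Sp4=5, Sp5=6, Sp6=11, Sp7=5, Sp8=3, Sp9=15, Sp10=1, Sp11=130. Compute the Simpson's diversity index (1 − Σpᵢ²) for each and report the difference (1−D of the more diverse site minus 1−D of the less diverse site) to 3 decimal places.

0.247

Site A: N=19, proportions 0.05263, 0.05263, 0.10526, 0.10526, 0.05263, 0.31579, 0.10526, 0.15789, 0.05263, giving 1−D = 0.83102 (working shown to 5 dp, full precision carried).
Site B: N=206, proportions 0.0534, 0.04854, 0.04369, 0.02427, 0.02913, 0.0534, 0.02427, 0.01456, 0.07282, 0.00485, 0.63107, giving 1−D = 0.58422.
Difference = |0.83102 − 0.58422| = 0.24680, i.e. 0.247 to 3 decimal places.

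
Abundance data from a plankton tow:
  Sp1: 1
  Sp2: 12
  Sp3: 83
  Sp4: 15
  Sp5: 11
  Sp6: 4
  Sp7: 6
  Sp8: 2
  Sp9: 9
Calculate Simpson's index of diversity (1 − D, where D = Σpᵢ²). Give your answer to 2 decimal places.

0.63

Total N = 1+12+83+15+11+4+6+2+9 = 143, so the proportions are 0.007, 0.0839, 0.5804, 0.1049, 0.0769, 0.028, 0.042, 0.014, 0.0629 (working shown to 4 dp, full precision carried).
D = 0.007² + 0.0839² + 0.5804² + 0.1049² + 0.0769² + 0.028² + 0.042² + 0.014² + 0.0629² = 0.0000 + 0.0070 + 0.3369 + 0.0110 + 0.0059 + 0.0008 + 0.0018 + 0.0002 + 0.0040 = 0.3676.
So 1 − D = 0.6324, i.e. 0.63 to 2 decimal places.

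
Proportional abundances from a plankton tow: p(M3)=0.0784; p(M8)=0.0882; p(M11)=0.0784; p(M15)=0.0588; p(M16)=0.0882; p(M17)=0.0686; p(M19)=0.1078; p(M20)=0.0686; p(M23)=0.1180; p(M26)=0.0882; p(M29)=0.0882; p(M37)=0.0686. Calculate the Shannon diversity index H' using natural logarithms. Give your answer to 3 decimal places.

2.466

Each pᵢ ln pᵢ term (working shown to 5 dp, full precision carried): 0.0784×(-2.54593)=-0.19960, 0.0882×(-2.42815)=-0.21416, 0.0784×(-2.54593)=-0.19960, 0.0588×(-2.83361)=-0.16662, 0.0882×(-2.42815)=-0.21416, 0.0686×(-2.67946)=-0.18381, 0.1078×(-2.22748)=-0.24012, 0.0686×(-2.67946)=-0.18381, 0.118×(-2.13707)=-0.25217, 0.0882×(-2.42815)=-0.21416, 0.0882×(-2.42815)=-0.21416, 0.0686×(-2.67946)=-0.18381.
Sum = -2.46620, so H' = 2.466.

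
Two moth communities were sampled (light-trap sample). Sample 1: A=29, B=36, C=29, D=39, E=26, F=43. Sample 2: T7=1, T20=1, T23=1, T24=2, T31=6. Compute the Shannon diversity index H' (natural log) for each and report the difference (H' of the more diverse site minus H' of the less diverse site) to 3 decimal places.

0.481

Sample 1: N=202, proportions 0.1435644, 0.1782178, 0.1435644, 0.1930693, 0.1287129, 0.2128713, giving H' = 1.7754417 (working shown to 7 dp, full precision carried).
Sample 2: N=11, proportions 0.0909091, 0.0909091, 0.0909091, 0.1818182, 0.5454545, giving H' = 1.2945452.
Difference = |1.7754417 − 1.2945452| = 0.4808965, i.e. 0.481 to 3 decimal places.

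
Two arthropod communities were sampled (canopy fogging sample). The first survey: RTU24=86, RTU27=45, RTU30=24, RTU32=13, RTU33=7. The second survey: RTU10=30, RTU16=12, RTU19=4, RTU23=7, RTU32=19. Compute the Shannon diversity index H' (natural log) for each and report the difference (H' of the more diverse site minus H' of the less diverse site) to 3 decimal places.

The first survey: N=175, proportions 0.49143, 0.25714, 0.13714, 0.07429, 0.04, giving H' = 1.29271 (working shown to 5 dp, full precision carried).
The second survey: N=72, proportions 0.41667, 0.16667, 0.05556, 0.09722, 0.26389, giving H' = 1.40214.
Difference = |1.29271 − 1.40214| = 0.10943, i.e. 0.109 to 3 decimal places.

0.109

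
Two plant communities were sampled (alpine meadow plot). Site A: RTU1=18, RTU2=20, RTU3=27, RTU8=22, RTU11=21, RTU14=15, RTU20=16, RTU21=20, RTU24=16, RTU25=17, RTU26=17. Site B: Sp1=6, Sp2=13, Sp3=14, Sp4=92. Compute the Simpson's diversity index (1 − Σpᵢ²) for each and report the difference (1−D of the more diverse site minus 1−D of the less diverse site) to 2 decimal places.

Site A: N=209, proportions 0.0861, 0.0957, 0.1292, 0.1053, 0.1005, 0.0718, 0.0766, 0.0957, 0.0766, 0.0813, 0.0813, giving 1−D = 0.9063 (working shown to 4 dp, full precision carried).
Site B: N=125, proportions 0.048, 0.104, 0.112, 0.736, giving 1−D = 0.4326.
Difference = |0.9063 − 0.4326| = 0.4737, i.e. 0.47 to 2 decimal places.

0.47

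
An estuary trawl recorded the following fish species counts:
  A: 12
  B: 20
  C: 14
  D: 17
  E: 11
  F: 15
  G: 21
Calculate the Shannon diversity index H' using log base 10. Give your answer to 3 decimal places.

Total N = 12+20+14+17+11+15+21 = 110, so the proportions are 0.10909, 0.18182, 0.12727, 0.15455, 0.1, 0.13636, 0.19091 (working shown to 5 dp, full precision carried).
Each pᵢ log₁₀ pᵢ term: 0.10909×(-0.96221)=-0.10497, 0.18182×(-0.74036)=-0.13461, 0.12727×(-0.89526)=-0.11394, 0.15455×(-0.81094)=-0.12533, 0.1×(-1.00000)=-0.10000, 0.13636×(-0.86530)=-0.11800, 0.19091×(-0.71917)=-0.13730.
Sum = -0.83414, so H' = 0.834.

0.834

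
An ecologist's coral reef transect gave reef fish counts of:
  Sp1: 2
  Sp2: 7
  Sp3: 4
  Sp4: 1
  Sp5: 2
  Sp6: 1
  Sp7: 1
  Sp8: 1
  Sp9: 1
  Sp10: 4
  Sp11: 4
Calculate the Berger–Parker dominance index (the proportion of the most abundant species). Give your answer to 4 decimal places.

0.2500

Total N = 2+7+4+1+2+1+1+1+1+4+4 = 28, so the proportions are 0.071429, 0.25, 0.142857, 0.035714, 0.071429, 0.035714, 0.035714, 0.035714, 0.035714, 0.142857, 0.142857 (working shown to 6 dp, full precision carried).
The largest proportion is 0.25, i.e. d = 0.2500 to 4 decimal places.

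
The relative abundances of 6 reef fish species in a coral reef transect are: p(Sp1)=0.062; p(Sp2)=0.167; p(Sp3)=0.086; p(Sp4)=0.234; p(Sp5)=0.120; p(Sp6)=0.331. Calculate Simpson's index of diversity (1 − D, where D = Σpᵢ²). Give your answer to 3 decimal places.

D = 0.062² + 0.167² + 0.086² + 0.234² + 0.12² + 0.331² = 0.00384 + 0.02789 + 0.00740 + 0.05476 + 0.01440 + 0.10956 = 0.21785 (working shown to 5 dp, full precision carried).
So 1 − D = 0.78215, i.e. 0.782 to 3 decimal places.

0.782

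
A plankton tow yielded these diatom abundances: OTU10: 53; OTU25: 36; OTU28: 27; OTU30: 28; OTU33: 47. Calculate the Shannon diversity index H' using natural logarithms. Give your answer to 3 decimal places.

Total N = 53+36+27+28+47 = 191, so the proportions are 0.27749, 0.18848, 0.14136, 0.1466, 0.24607 (working shown to 5 dp, full precision carried).
Each pᵢ ln pᵢ term: 0.27749×(-1.28198)=-0.35573, 0.18848×(-1.66875)=-0.31453, 0.14136×(-1.95644)=-0.27656, 0.1466×(-1.92007)=-0.28148, 0.24607×(-1.40213)=-0.34503.
Sum = -1.57333, so H' = 1.573.

1.573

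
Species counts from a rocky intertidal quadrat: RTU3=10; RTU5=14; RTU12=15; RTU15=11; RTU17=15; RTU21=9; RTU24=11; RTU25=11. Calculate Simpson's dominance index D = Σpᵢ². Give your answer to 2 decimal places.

0.13

Total N = 10+14+15+11+15+9+11+11 = 96, so the proportions are 0.1042, 0.1458, 0.1562, 0.1146, 0.1562, 0.0938, 0.1146, 0.1146 (working shown to 4 dp, full precision carried).
D = 0.1042² + 0.1458² + 0.1562² + 0.1146² + 0.1562² + 0.0938² + 0.1146² + 0.1146² = 0.0109 + 0.0213 + 0.0244 + 0.0131 + 0.0244 + 0.0088 + 0.0131 + 0.0131 = 0.1291.
To 2 decimal places, D = 0.13.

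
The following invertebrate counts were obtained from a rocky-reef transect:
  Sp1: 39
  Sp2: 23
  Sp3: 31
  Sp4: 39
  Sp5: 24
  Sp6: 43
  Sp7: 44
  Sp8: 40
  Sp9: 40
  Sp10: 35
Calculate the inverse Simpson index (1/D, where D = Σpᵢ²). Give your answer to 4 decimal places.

9.6234

Total N = 39+23+31+39+24+43+44+40+40+35 = 358, so the proportions are 0.10893855, 0.06424581, 0.08659218, 0.10893855, 0.06703911, 0.12011173, 0.12290503, 0.11173184, 0.11173184, 0.09776536 (working shown to 8 dp, full precision carried).
D = 0.10893855² + 0.06424581² + 0.08659218² + 0.10893855² + 0.06703911² + 0.12011173² + 0.12290503² + 0.11173184² + 0.11173184² + 0.09776536² = 0.01186761 + 0.00412752 + 0.00749821 + 0.01186761 + 0.00449424 + 0.01442683 + 0.01510565 + 0.01248400 + 0.01248400 + 0.00955807 = 0.10391374.
So 1/D = 9.623367, i.e. 9.6234 to 4 decimal places.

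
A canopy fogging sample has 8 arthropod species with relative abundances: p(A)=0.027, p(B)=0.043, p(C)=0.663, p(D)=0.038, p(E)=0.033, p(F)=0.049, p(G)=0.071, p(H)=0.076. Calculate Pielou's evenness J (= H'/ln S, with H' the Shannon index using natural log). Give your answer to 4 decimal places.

0.6125

H' = −Σ pᵢ ln pᵢ = −((-0.097522) + (-0.135302) + (-0.272480) + (-0.124266) + (-0.112571) + (-0.147781) + (-0.187800) + (-0.195854)) = 1.273576 (working shown to 6 dp, full precision carried).
With S = 8 species, ln S = 2.079442, so J = 1.273576/2.079442 = 0.612461, i.e. 0.6125 to 4 decimal places.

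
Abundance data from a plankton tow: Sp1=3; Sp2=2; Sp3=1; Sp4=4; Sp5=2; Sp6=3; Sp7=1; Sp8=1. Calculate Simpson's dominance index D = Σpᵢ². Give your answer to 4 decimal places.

0.1557

Total N = 3+2+1+4+2+3+1+1 = 17, so the proportions are 0.176471, 0.117647, 0.058824, 0.235294, 0.117647, 0.176471, 0.058824, 0.058824 (working shown to 6 dp, full precision carried).
D = 0.176471² + 0.117647² + 0.058824² + 0.235294² + 0.117647² + 0.176471² + 0.058824² + 0.058824² = 0.031142 + 0.013841 + 0.003460 + 0.055363 + 0.013841 + 0.031142 + 0.003460 + 0.003460 = 0.155709.
To 4 decimal places, D = 0.1557.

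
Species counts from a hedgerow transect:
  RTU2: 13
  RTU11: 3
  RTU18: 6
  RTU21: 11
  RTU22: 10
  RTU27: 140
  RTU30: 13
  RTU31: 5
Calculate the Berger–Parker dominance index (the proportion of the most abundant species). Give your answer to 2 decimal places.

Total N = 13+3+6+11+10+140+13+5 = 201, so the proportions are 0.0647, 0.0149, 0.0299, 0.0547, 0.0498, 0.6965, 0.0647, 0.0249 (working shown to 4 dp, full precision carried).
The largest proportion is 0.6965, i.e. d = 0.70 to 2 decimal places.

0.70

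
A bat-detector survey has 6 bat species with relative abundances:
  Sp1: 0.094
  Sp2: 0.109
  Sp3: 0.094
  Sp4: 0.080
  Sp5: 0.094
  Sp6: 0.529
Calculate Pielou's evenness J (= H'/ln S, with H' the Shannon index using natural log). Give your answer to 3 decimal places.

H' = −Σ pᵢ ln pᵢ = −((-0.22226) + (-0.24159) + (-0.22226) + (-0.20206) + (-0.22226) + (-0.33685)) = 1.44727 (working shown to 5 dp, full precision carried).
With S = 6 species, ln S = 1.79176, so J = 1.44727/1.79176 = 0.80774, i.e. 0.808 to 3 decimal places.

0.808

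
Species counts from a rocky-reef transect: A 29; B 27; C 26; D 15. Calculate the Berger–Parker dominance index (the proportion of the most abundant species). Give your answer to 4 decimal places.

Total N = 29+27+26+15 = 97, so the proportions are 0.298969, 0.278351, 0.268041, 0.154639 (working shown to 6 dp, full precision carried).
The largest proportion is 0.298969, i.e. d = 0.2990 to 4 decimal places.

0.2990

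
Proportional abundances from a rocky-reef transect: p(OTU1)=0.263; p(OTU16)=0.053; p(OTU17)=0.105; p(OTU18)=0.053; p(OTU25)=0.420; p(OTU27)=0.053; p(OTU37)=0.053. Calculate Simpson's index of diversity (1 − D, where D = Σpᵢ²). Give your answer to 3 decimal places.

0.732

D = 0.263² + 0.053² + 0.105² + 0.053² + 0.42² + 0.053² + 0.053² = 0.06917 + 0.00281 + 0.01102 + 0.00281 + 0.17640 + 0.00281 + 0.00281 = 0.26783 (working shown to 5 dp, full precision carried).
So 1 − D = 0.73217, i.e. 0.732 to 3 decimal places.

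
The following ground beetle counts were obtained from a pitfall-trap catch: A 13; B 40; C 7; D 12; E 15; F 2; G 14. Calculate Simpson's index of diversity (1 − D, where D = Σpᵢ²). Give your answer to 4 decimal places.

0.7750

Total N = 13+40+7+12+15+2+14 = 103, so the proportions are 0.126214, 0.38835, 0.067961, 0.116505, 0.145631, 0.019417, 0.135922 (working shown to 6 dp, full precision carried).
D = 0.126214² + 0.38835² + 0.067961² + 0.116505² + 0.145631² + 0.019417² + 0.135922² = 0.015930 + 0.150815 + 0.004619 + 0.013573 + 0.021208 + 0.000377 + 0.018475 = 0.224998.
So 1 − D = 0.775002, i.e. 0.7750 to 4 decimal places.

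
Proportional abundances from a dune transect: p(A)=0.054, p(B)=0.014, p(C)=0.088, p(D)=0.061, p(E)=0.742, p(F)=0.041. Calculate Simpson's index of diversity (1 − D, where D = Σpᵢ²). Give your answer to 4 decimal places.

D = 0.054² + 0.014² + 0.088² + 0.061² + 0.742² + 0.041² = 0.002916 + 0.000196 + 0.007744 + 0.003721 + 0.550564 + 0.001681 = 0.566822 (working shown to 6 dp, full precision carried).
So 1 − D = 0.433178, i.e. 0.4332 to 4 decimal places.

0.4332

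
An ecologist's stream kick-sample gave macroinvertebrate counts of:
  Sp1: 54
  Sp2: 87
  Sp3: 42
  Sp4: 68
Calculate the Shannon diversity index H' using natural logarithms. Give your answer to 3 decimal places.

1.351

Total N = 54+87+42+68 = 251, so the proportions are 0.21514, 0.34661, 0.16733, 0.27092 (working shown to 5 dp, full precision carried).
Each pᵢ ln pᵢ term: 0.21514×(-1.53647)=-0.33056, 0.34661×(-1.05954)=-0.36725, 0.16733×(-1.78778)=-0.29915, 0.27092×(-1.30595)=-0.35380.
Sum = -1.35076, so H' = 1.351.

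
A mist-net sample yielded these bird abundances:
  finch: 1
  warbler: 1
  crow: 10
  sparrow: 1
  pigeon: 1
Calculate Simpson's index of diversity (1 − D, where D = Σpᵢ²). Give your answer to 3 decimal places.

0.469

Total N = 1+1+10+1+1 = 14, so the proportions are 0.07143, 0.07143, 0.71429, 0.07143, 0.07143 (working shown to 5 dp, full precision carried).
D = 0.07143² + 0.07143² + 0.71429² + 0.07143² + 0.07143² = 0.00510 + 0.00510 + 0.51020 + 0.00510 + 0.00510 = 0.53061.
So 1 − D = 0.46939, i.e. 0.469 to 3 decimal places.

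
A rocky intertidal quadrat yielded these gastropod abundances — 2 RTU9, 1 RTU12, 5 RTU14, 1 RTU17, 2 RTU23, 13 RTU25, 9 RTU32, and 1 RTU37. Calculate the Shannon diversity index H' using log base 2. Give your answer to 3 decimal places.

2.374

Total N = 2+1+5+1+2+13+9+1 = 34, so the proportions are 0.05882, 0.02941, 0.14706, 0.02941, 0.05882, 0.38235, 0.26471, 0.02941 (working shown to 5 dp, full precision carried).
Each pᵢ log₂ pᵢ term: 0.05882×(-4.08746)=-0.24044, 0.02941×(-5.08746)=-0.14963, 0.14706×(-2.76553)=-0.40670, 0.02941×(-5.08746)=-0.14963, 0.05882×(-4.08746)=-0.24044, 0.38235×(-1.38702)=-0.53033, 0.26471×(-1.91754)=-0.50758, 0.02941×(-5.08746)=-0.14963.
Sum = -2.37438, so H' = 2.374.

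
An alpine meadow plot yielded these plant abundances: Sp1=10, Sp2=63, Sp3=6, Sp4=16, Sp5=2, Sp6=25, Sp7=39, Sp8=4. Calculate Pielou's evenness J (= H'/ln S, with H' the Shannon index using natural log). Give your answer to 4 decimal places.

Total N = 10+63+6+16+2+25+39+4 = 165, so the proportions are 0.060606, 0.381818, 0.036364, 0.09697, 0.012121, 0.151515, 0.236364, 0.024242 (working shown to 6 dp, full precision carried).
H' = −Σ pᵢ ln pᵢ = −((-0.169901) + (-0.367619) + (-0.120516) + (-0.226265) + (-0.053488) + (-0.285920) + (-0.340927) + (-0.090173)) = 1.654809.
With S = 8 species, ln S = 2.079442, so J = 1.654809/2.079442 = 0.795795, i.e. 0.7958 to 4 decimal places.

0.7958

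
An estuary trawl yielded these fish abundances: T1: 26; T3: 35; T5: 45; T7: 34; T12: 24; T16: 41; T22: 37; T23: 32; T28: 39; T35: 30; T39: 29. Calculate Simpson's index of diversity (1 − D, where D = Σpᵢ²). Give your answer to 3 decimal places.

0.906

Total N = 26+35+45+34+24+41+37+32+39+30+29 = 372, so the proportions are 0.06989, 0.09409, 0.12097, 0.0914, 0.06452, 0.11022, 0.09946, 0.08602, 0.10484, 0.08065, 0.07796 (working shown to 5 dp, full precision carried).
D = 0.06989² + 0.09409² + 0.12097² + 0.0914² + 0.06452² + 0.11022² + 0.09946² + 0.08602² + 0.10484² + 0.08065² + 0.07796² = 0.00488 + 0.00885 + 0.01463 + 0.00835 + 0.00416 + 0.01215 + 0.00989 + 0.00740 + 0.01099 + 0.00650 + 0.00608 = 0.09390.
So 1 − D = 0.90610, i.e. 0.906 to 3 decimal places.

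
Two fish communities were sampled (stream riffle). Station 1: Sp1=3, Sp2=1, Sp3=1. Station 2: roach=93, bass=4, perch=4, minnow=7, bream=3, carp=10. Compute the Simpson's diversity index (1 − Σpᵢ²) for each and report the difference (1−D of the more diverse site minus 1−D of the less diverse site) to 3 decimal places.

0.164

Station 1: N=5, proportions 0.6, 0.2, 0.2, giving 1−D = 0.56000 (working shown to 5 dp, full precision carried).
Station 2: N=121, proportions 0.7686, 0.03306, 0.03306, 0.05785, 0.02479, 0.08264, giving 1−D = 0.39628.
Difference = |0.56000 − 0.39628| = 0.16372, i.e. 0.164 to 3 decimal places.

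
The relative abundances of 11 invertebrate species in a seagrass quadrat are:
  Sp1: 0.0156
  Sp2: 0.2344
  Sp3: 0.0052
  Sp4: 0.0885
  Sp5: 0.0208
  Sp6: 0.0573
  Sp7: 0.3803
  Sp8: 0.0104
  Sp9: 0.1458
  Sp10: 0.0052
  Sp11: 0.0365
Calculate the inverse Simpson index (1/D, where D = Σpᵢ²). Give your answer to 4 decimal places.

4.2714

D = 0.0156² + 0.2344² + 0.0052² + 0.0885² + 0.0208² + 0.0573² + 0.3803² + 0.0104² + 0.1458² + 0.0052² + 0.0365² = 0.00024336 + 0.05494336 + 0.00002704 + 0.00783225 + 0.00043264 + 0.00328329 + 0.14462809 + 0.00010816 + 0.02125764 + 0.00002704 + 0.00133225 = 0.23411512 (working shown to 8 dp, full precision carried).
So 1/D = 4.271403, i.e. 4.2714 to 4 decimal places.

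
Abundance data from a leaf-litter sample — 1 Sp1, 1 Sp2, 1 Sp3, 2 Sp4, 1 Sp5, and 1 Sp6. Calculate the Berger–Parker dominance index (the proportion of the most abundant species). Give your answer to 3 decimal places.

Total N = 1+1+1+2+1+1 = 7, so the proportions are 0.14286, 0.14286, 0.14286, 0.28571, 0.14286, 0.14286 (working shown to 5 dp, full precision carried).
The largest proportion is 0.28571, i.e. d = 0.286 to 3 decimal places.

0.286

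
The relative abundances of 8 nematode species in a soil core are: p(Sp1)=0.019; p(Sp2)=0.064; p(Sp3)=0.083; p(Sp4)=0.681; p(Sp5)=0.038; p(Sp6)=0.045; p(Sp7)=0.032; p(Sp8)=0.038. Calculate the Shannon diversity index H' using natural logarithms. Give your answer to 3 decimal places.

Each pᵢ ln pᵢ term (working shown to 5 dp, full precision carried): 0.019×(-3.96332)=-0.07530, 0.064×(-2.74887)=-0.17593, 0.083×(-2.48891)=-0.20658, 0.681×(-0.38419)=-0.26164, 0.038×(-3.27017)=-0.12427, 0.045×(-3.10109)=-0.13955, 0.032×(-3.44202)=-0.11014, 0.038×(-3.27017)=-0.12427.
Sum = -1.21767, so H' = 1.218.

1.218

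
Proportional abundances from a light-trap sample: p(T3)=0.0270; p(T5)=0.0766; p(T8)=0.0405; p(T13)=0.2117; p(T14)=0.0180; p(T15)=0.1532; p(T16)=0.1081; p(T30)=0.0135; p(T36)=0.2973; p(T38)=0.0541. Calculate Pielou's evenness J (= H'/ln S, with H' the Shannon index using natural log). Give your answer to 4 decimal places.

0.8380

H' = −Σ pᵢ ln pᵢ = −((-0.097522) + (-0.196798) + (-0.129861) + (-0.328682) + (-0.072313) + (-0.287405) + (-0.240490) + (-0.058118) + (-0.360629) + (-0.157805)) = 1.929623 (working shown to 6 dp, full precision carried).
With S = 10 species, ln S = 2.302585, so J = 1.929623/2.302585 = 0.838025, i.e. 0.8380 to 4 decimal places.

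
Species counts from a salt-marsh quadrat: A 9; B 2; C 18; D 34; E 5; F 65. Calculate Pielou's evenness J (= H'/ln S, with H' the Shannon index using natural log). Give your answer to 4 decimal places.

0.7467

Total N = 9+2+18+34+5+65 = 133, so the proportions are 0.067669, 0.015038, 0.135338, 0.255639, 0.037594, 0.488722 (working shown to 6 dp, full precision carried).
H' = −Σ pᵢ ln pᵢ = −((-0.182242) + (-0.063116) + (-0.270674) + (-0.348689) + (-0.123343) + (-0.349906)) = 1.337968.
With S = 6 species, ln S = 1.791759, so J = 1.337968/1.791759 = 0.746734, i.e. 0.7467 to 4 decimal places.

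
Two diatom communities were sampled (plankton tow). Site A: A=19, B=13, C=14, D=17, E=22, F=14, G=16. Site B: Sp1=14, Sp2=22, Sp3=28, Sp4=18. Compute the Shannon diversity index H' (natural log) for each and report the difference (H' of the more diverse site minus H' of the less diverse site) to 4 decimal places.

0.5755

Site A: N=115, proportions 0.165217, 0.113043, 0.121739, 0.147826, 0.191304, 0.121739, 0.13913, giving H' = 1.930052 (working shown to 6 dp, full precision carried).
Site B: N=82, proportions 0.170732, 0.268293, 0.341463, 0.219512, giving H' = 1.354547.
Difference = |1.930052 − 1.354547| = 0.575505, i.e. 0.5755 to 4 decimal places.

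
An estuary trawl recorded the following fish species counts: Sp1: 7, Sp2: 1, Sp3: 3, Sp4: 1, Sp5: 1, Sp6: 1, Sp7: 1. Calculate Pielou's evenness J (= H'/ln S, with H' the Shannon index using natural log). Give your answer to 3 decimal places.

Total N = 7+1+3+1+1+1+1 = 15, so the proportions are 0.46667, 0.06667, 0.2, 0.06667, 0.06667, 0.06667, 0.06667 (working shown to 5 dp, full precision carried).
H' = −Σ pᵢ ln pᵢ = −((-0.35567) + (-0.18054) + (-0.32189) + (-0.18054) + (-0.18054) + (-0.18054) + (-0.18054)) = 1.58024.
With S = 7 species, ln S = 1.94591, so J = 1.58024/1.94591 = 0.81208, i.e. 0.812 to 3 decimal places.

0.812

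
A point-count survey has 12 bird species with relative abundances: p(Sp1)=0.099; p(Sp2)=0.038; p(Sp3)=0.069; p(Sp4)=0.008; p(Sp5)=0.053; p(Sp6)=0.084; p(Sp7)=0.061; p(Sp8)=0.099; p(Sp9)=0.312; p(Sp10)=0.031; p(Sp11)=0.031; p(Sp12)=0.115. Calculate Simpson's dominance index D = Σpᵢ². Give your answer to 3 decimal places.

D = 0.099² + 0.038² + 0.069² + 0.008² + 0.053² + 0.084² + 0.061² + 0.099² + 0.312² + 0.031² + 0.031² + 0.115² = 0.00980 + 0.00144 + 0.00476 + 0.00006 + 0.00281 + 0.00706 + 0.00372 + 0.00980 + 0.09734 + 0.00096 + 0.00096 + 0.01323 = 0.15195 (working shown to 5 dp, full precision carried).
To 3 decimal places, D = 0.152.

0.152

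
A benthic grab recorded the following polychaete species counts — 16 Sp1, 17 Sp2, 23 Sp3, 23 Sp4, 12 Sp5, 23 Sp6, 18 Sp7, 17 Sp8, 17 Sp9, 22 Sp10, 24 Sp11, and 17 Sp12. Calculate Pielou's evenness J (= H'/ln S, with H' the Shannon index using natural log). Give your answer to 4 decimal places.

Total N = 16+17+23+23+12+23+18+17+17+22+24+17 = 229, so the proportions are 0.069869, 0.074236, 0.100437, 0.100437, 0.052402, 0.100437, 0.078603, 0.074236, 0.074236, 0.09607, 0.104803, 0.074236 (working shown to 6 dp, full precision carried).
H' = −Σ pᵢ ln pᵢ = −((-0.185931) + (-0.193051) + (-0.230826) + (-0.230826) + (-0.154523) + (-0.230826) + (-0.199914) + (-0.193051) + (-0.193051) + (-0.225061) + (-0.236402) + (-0.193051)) = 2.466513.
With S = 12 species, ln S = 2.484907, so J = 2.466513/2.484907 = 0.992598, i.e. 0.9926 to 4 decimal places.

0.9926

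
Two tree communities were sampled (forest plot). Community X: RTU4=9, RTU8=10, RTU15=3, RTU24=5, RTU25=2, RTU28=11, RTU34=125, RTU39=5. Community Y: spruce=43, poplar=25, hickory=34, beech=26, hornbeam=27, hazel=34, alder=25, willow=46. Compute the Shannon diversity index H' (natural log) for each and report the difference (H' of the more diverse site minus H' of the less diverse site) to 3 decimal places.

0.995

Community X: N=170, proportions 0.05294, 0.05882, 0.01765, 0.02941, 0.01176, 0.06471, 0.73529, 0.02941, giving H' = 1.05643 (working shown to 5 dp, full precision carried).
Community Y: N=260, proportions 0.16538, 0.09615, 0.13077, 0.1, 0.10385, 0.13077, 0.09615, 0.17692, giving H' = 2.05190.
Difference = |1.05643 − 2.05190| = 0.99547, i.e. 0.995 to 3 decimal places.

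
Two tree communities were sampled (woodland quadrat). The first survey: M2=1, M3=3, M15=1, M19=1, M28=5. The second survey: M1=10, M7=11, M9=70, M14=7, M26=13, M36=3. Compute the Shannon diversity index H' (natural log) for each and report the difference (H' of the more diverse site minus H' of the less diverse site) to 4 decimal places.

0.1135

The first survey: N=11, proportions 0.090909091, 0.272727273, 0.090909091, 0.090909091, 0.454545455, giving H' = 1.366711052 (working shown to 9 dp, full precision carried).
The second survey: N=114, proportions 0.087719298, 0.096491228, 0.614035088, 0.061403509, 0.114035088, 0.026315789, giving H' = 1.253225506.
Difference = |1.366711052 − 1.253225506| = 0.113485546, i.e. 0.1135 to 4 decimal places.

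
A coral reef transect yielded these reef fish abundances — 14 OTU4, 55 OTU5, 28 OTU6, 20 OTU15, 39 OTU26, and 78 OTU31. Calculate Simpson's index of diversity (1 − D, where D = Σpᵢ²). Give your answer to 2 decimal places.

Total N = 14+55+28+20+39+78 = 234, so the proportions are 0.0598, 0.235, 0.1197, 0.0855, 0.1667, 0.3333 (working shown to 4 dp, full precision carried).
D = 0.0598² + 0.235² + 0.1197² + 0.0855² + 0.1667² + 0.3333² = 0.0036 + 0.0552 + 0.0143 + 0.0073 + 0.0278 + 0.1111 = 0.2193.
So 1 − D = 0.7807, i.e. 0.78 to 2 decimal places.

0.78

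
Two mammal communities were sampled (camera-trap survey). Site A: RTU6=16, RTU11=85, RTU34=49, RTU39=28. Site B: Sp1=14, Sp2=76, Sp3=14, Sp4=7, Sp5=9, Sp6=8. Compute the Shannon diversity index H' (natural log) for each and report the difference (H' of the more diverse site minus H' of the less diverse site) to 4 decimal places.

0.0969

Site A: N=178, proportions 0.0898876, 0.4775281, 0.2752809, 0.1573034, giving H' = 1.2155605 (working shown to 7 dp, full precision carried).
Site B: N=128, proportions 0.109375, 0.59375, 0.109375, 0.0546875, 0.0703125, 0.0625, giving H' = 1.3124891.
Difference = |1.2155605 − 1.3124891| = 0.0969286, i.e. 0.0969 to 4 decimal places.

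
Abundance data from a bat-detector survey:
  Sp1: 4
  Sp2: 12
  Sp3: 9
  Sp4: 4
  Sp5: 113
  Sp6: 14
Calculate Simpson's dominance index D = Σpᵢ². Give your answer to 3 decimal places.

0.543

Total N = 4+12+9+4+113+14 = 156, so the proportions are 0.02564, 0.07692, 0.05769, 0.02564, 0.72436, 0.08974 (working shown to 5 dp, full precision carried).
D = 0.02564² + 0.07692² + 0.05769² + 0.02564² + 0.72436² + 0.08974² = 0.00066 + 0.00592 + 0.00333 + 0.00066 + 0.52470 + 0.00805 = 0.54331.
To 3 decimal places, D = 0.543.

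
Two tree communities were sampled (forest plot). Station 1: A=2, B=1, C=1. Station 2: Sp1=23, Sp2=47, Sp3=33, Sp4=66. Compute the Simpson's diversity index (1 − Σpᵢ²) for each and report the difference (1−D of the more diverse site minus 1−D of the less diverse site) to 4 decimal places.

0.0885

Station 1: N=4, proportions 0.5, 0.25, 0.25, giving 1−D = 0.625000 (working shown to 6 dp, full precision carried).
Station 2: N=169, proportions 0.136095, 0.278107, 0.195266, 0.390533, giving 1−D = 0.713490.
Difference = |0.625000 − 0.713490| = 0.088490, i.e. 0.0885 to 4 decimal places.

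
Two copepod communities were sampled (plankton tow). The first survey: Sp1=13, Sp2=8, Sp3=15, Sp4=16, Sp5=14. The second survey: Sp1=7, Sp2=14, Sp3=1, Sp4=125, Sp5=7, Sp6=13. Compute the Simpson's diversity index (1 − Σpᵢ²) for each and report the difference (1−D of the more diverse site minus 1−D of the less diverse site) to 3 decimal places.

0.368

The first survey: N=66, proportions 0.19697, 0.121212, 0.227273, 0.242424, 0.212121, giving 1−D = 0.791093 (working shown to 6 dp, full precision carried).
The second survey: N=167, proportions 0.041916, 0.083832, 0.005988, 0.748503, 0.041916, 0.077844, giving 1−D = 0.423106.
Difference = |0.791093 − 0.423106| = 0.367987, i.e. 0.368 to 3 decimal places.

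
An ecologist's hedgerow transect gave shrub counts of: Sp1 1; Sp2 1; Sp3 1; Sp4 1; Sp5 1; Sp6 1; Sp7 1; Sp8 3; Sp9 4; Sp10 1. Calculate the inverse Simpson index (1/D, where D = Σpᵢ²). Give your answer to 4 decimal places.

6.8182

Total N = 1+1+1+1+1+1+1+3+4+1 = 15, so the proportions are 0.06666667, 0.06666667, 0.06666667, 0.06666667, 0.06666667, 0.06666667, 0.06666667, 0.2, 0.26666667, 0.06666667 (working shown to 8 dp, full precision carried).
D = 0.06666667² + 0.06666667² + 0.06666667² + 0.06666667² + 0.06666667² + 0.06666667² + 0.06666667² + 0.2² + 0.26666667² + 0.06666667² = 0.00444444 + 0.00444444 + 0.00444444 + 0.00444444 + 0.00444444 + 0.00444444 + 0.00444444 + 0.04000000 + 0.07111111 + 0.00444444 = 0.14666667.
So 1/D = 6.818182, i.e. 6.8182 to 4 decimal places.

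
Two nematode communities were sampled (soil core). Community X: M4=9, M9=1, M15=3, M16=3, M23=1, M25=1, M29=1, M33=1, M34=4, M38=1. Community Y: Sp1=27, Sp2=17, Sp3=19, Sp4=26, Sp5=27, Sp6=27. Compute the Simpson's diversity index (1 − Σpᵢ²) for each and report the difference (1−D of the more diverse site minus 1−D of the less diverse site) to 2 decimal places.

Community X: N=25, proportions 0.36, 0.04, 0.12, 0.12, 0.04, 0.04, 0.04, 0.04, 0.16, 0.04, giving 1−D = 0.8064 (working shown to 4 dp, full precision carried).
Community Y: N=143, proportions 0.1888, 0.1189, 0.1329, 0.1818, 0.1888, 0.1888, giving 1−D = 0.8282.
Difference = |0.8064 − 0.8282| = 0.0218, i.e. 0.02 to 2 decimal places.

0.02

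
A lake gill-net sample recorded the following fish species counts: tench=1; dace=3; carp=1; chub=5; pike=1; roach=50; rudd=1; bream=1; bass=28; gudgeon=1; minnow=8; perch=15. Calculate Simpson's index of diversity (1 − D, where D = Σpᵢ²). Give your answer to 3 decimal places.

Total N = 1+3+1+5+1+50+1+1+28+1+8+15 = 115, so the proportions are 0.0087, 0.02609, 0.0087, 0.04348, 0.0087, 0.43478, 0.0087, 0.0087, 0.24348, 0.0087, 0.06957, 0.13043 (working shown to 5 dp, full precision carried).
D = 0.0087² + 0.02609² + 0.0087² + 0.04348² + 0.0087² + 0.43478² + 0.0087² + 0.0087² + 0.24348² + 0.0087² + 0.06957² + 0.13043² = 0.00008 + 0.00068 + 0.00008 + 0.00189 + 0.00008 + 0.18904 + 0.00008 + 0.00008 + 0.05928 + 0.00008 + 0.00484 + 0.01701 = 0.27319.
So 1 − D = 0.72681, i.e. 0.727 to 3 decimal places.

0.727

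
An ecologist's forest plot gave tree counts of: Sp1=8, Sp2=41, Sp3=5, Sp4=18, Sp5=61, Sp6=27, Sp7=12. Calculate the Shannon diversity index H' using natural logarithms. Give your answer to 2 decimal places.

1.67

Total N = 8+41+5+18+61+27+12 = 172, so the proportions are 0.0465, 0.2384, 0.0291, 0.1047, 0.3547, 0.157, 0.0698 (working shown to 4 dp, full precision carried).
Each pᵢ ln pᵢ term: 0.0465×(-3.0681)=-0.1427, 0.2384×(-1.4339)=-0.3418, 0.0291×(-3.5381)=-0.1029, 0.1047×(-2.2571)=-0.2362, 0.3547×(-1.0366)=-0.3676, 0.157×(-1.8517)=-0.2907, 0.0698×(-2.6626)=-0.1858.
Sum = -1.6676, so H' = 1.67.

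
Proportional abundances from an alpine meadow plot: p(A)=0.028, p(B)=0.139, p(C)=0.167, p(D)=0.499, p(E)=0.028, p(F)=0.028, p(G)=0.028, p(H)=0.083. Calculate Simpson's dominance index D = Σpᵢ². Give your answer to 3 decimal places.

0.306

D = 0.028² + 0.139² + 0.167² + 0.499² + 0.028² + 0.028² + 0.028² + 0.083² = 0.00078 + 0.01932 + 0.02789 + 0.24900 + 0.00078 + 0.00078 + 0.00078 + 0.00689 = 0.30624 (working shown to 5 dp, full precision carried).
To 3 decimal places, D = 0.306.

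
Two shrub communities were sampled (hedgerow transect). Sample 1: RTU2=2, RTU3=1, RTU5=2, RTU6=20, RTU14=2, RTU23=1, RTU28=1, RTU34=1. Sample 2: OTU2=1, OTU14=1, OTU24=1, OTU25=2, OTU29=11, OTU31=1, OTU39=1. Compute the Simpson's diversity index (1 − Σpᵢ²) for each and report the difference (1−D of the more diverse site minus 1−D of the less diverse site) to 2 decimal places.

0.06

Sample 1: N=30, proportions 0.0667, 0.0333, 0.0667, 0.6667, 0.0667, 0.0333, 0.0333, 0.0333, giving 1−D = 0.5378 (working shown to 4 dp, full precision carried).
Sample 2: N=18, proportions 0.0556, 0.0556, 0.0556, 0.1111, 0.6111, 0.0556, 0.0556, giving 1−D = 0.5988.
Difference = |0.5378 − 0.5988| = 0.0610, i.e. 0.06 to 2 decimal places.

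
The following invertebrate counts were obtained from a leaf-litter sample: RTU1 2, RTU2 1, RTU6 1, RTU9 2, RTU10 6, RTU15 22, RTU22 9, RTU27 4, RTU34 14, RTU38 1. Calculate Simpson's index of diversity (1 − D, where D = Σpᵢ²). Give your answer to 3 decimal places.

0.786

Total N = 2+1+1+2+6+22+9+4+14+1 = 62, so the proportions are 0.03226, 0.01613, 0.01613, 0.03226, 0.09677, 0.35484, 0.14516, 0.06452, 0.22581, 0.01613 (working shown to 5 dp, full precision carried).
D = 0.03226² + 0.01613² + 0.01613² + 0.03226² + 0.09677² + 0.35484² + 0.14516² + 0.06452² + 0.22581² + 0.01613² = 0.00104 + 0.00026 + 0.00026 + 0.00104 + 0.00937 + 0.12591 + 0.02107 + 0.00416 + 0.05099 + 0.00026 = 0.21436.
So 1 − D = 0.78564, i.e. 0.786 to 3 decimal places.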